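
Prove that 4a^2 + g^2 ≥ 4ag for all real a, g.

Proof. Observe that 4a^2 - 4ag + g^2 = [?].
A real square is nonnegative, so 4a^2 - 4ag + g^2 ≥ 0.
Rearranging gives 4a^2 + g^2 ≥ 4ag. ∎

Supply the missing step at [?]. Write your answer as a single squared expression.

(2a - g)^2

The leading and trailing coefficients are 2^2 and 1^2, and 4 = 2·2·1, so the trinomial is (2a - g)^2.
Hence 4a^2 - 4ag + g^2 ≥ 0.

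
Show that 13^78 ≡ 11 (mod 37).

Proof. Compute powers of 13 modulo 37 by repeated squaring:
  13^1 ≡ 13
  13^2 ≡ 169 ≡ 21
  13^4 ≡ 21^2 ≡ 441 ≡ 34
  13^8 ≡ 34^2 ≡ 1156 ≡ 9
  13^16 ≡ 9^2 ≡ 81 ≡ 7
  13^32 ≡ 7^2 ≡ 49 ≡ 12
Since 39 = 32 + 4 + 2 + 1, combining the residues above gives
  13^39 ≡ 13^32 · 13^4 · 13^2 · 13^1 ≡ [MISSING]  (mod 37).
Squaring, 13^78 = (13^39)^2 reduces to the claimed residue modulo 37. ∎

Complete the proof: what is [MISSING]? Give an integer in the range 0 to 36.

Multiply the listed residues: 12 · 34 · 21 · 13 = 408 → 8568 → 111384.
Reducing modulo 37: 111384 = 3010·37 + 14, so 13^39 ≡ 14.

14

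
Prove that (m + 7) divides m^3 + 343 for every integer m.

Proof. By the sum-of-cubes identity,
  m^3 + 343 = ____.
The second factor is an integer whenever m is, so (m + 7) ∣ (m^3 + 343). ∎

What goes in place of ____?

a^3 + b^3 = (a + b)(a^2 - ab + b^2). With a = m, b = 7:
m^3 + 343 = (m + 7)(m^2 - 7m + 49).

(m + 7)(m^2 - 7m + 49)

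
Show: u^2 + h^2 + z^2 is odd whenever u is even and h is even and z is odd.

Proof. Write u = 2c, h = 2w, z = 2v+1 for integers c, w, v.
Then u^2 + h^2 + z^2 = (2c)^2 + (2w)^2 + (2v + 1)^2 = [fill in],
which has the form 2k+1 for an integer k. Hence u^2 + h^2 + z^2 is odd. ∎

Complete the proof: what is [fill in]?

Expanding: (2c)^2 + (2w)^2 + (2v + 1)^2 = 4c^2 + 4v^2 + 4v + 4w^2 + 1.
Every term except the constant is even, so this is 2(2c^2 + 2v^2 + 2v + 2w^2) + 1,
and 2c^2 + 2v^2 + 2v + 2w^2 ∈ ℤ gives the required form.

2(2c^2 + 2v^2 + 2v + 2w^2) + 1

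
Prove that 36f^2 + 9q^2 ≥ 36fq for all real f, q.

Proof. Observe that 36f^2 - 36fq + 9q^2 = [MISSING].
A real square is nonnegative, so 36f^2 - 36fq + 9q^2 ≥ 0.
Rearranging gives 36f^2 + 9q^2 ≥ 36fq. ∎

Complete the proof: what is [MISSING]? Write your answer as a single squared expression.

(6f - 3q)^2

The leading and trailing coefficients are 6^2 and 3^2, and 36 = 2·6·3, so the trinomial is (6f - 3q)^2.
Hence 36f^2 - 36fq + 9q^2 ≥ 0.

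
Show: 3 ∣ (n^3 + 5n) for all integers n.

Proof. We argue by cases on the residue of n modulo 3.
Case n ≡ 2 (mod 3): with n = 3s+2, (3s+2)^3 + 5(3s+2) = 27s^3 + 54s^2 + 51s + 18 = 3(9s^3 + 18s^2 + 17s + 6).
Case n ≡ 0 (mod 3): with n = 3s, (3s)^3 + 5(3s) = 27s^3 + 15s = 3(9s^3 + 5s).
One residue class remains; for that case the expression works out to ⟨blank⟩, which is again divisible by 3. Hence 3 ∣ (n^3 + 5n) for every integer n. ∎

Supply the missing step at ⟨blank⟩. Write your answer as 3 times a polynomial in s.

Only n ≡ 1 (mod 3) is unaccounted for. Put n = 3s+1:
(3s+1)^3 + 5(3s+1) expands to 27s^3 + 27s^2 + 24s + 6,
and factoring out 3 leaves 3(9s^3 + 9s^2 + 8s + 2).

3(9s^3 + 9s^2 + 8s + 2)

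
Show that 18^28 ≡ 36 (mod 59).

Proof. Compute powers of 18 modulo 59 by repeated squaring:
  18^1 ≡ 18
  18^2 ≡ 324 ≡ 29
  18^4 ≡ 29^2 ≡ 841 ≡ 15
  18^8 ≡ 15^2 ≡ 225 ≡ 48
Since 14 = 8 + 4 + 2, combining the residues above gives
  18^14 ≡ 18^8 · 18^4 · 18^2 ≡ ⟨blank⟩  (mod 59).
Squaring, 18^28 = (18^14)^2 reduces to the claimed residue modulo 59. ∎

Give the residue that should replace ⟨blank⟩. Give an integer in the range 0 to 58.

Multiply the listed residues: 48 · 15 · 29 = 720 → 20880.
Reducing modulo 59: 20880 = 353·59 + 53, so 18^14 ≡ 53.

53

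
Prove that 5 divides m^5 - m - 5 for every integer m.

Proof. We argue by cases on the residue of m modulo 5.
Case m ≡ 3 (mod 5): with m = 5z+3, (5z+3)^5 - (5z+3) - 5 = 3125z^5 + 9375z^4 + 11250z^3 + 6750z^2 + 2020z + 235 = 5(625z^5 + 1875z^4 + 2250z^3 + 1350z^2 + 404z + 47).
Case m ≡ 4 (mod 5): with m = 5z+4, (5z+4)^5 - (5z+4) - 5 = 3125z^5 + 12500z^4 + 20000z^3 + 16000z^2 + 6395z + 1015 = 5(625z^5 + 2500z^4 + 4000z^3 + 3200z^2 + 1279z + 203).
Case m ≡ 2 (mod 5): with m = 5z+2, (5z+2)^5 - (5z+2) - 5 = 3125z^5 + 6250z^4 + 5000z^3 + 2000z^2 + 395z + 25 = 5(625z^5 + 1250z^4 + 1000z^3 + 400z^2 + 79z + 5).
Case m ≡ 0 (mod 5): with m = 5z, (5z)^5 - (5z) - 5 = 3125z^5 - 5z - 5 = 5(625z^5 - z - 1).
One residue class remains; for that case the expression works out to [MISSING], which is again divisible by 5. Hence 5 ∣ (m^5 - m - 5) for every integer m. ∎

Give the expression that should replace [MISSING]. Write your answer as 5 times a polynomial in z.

5(625z^5 + 625z^4 + 250z^3 + 50z^2 + 4z - 1)

The residues treated are {3, 4, 2, 0}, so the missing case is m ≡ 1 (mod 5); write m = 5z+1.
Then (5z+1)^5 - (5z+1) - 5 = 3125z^5 + 3125z^4 + 1250z^3 + 250z^2 + 20z - 5 = 5(625z^5 + 625z^4 + 250z^3 + 50z^2 + 4z - 1).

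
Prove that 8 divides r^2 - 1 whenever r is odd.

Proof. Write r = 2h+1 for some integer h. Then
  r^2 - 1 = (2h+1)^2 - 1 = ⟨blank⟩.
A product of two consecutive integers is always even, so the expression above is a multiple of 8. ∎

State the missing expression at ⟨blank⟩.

4h(h + 1)

(2h+1)^2 - 1 = 4h^2 + 4h + 1 - 1 = 4h^2 + 4h = 4h(h+1).
Since h and h+1 are consecutive, h(h+1) is even, and 4·(even) is a multiple of 8.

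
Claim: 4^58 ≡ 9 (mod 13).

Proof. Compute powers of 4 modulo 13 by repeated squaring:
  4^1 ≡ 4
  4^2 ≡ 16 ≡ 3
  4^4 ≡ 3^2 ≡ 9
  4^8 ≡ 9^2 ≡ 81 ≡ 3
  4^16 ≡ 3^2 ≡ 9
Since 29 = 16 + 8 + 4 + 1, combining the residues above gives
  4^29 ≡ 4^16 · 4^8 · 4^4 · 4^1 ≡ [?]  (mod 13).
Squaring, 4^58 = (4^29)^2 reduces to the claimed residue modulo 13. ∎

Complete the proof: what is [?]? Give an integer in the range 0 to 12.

Multiply the listed residues: 9 · 3 · 9 · 4 = 27 → 243 → 972.
Reducing modulo 13: 972 = 74·13 + 10, so 4^29 ≡ 10.

10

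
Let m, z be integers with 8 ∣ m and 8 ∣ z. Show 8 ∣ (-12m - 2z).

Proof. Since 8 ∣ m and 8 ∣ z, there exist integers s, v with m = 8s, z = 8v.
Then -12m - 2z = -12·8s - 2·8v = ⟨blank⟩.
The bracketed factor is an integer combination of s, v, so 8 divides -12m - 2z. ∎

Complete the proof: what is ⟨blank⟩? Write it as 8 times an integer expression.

Each term has a factor of 8: -12·8s - 2·8v = 8·(-12s - 2v).
Since -12s - 2v is an integer, 8 ∣ (-12m - 2z).

8(-12s - 2v)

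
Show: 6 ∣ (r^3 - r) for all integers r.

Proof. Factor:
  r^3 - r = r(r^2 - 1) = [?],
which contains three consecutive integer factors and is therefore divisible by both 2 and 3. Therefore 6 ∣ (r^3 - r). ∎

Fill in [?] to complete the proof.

(r - 1)r(r + 1)

r(r^2 - 1) = r(r - 1)(r + 1) = (r - 1)r(r + 1).
These three factors are consecutive integers, so their product is divisible by 6.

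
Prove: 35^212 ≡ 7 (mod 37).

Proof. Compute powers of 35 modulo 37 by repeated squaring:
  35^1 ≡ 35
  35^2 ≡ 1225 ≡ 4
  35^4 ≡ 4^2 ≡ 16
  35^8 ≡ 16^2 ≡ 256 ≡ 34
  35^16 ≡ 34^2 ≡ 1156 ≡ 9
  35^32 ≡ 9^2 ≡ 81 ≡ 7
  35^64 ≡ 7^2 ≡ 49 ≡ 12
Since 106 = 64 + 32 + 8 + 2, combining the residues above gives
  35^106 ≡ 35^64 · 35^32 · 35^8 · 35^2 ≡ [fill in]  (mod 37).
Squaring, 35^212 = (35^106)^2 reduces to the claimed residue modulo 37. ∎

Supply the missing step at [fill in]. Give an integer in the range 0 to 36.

28

Multiply the listed residues: 12 · 7 · 34 · 4 = 84 → 2856 → 11424.
Reducing modulo 37: 11424 = 308·37 + 28, so 35^106 ≡ 28.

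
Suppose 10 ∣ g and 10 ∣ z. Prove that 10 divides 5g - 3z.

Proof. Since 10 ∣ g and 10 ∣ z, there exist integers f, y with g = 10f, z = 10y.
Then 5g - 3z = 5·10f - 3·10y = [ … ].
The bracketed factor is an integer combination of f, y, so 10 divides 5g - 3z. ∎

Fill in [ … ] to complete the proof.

Pull the common 10 out of every term: 5·10f - 3·10y = 10(5f - 3y).
5f - 3y is an integer, which exhibits the divisibility.

10(5f - 3y)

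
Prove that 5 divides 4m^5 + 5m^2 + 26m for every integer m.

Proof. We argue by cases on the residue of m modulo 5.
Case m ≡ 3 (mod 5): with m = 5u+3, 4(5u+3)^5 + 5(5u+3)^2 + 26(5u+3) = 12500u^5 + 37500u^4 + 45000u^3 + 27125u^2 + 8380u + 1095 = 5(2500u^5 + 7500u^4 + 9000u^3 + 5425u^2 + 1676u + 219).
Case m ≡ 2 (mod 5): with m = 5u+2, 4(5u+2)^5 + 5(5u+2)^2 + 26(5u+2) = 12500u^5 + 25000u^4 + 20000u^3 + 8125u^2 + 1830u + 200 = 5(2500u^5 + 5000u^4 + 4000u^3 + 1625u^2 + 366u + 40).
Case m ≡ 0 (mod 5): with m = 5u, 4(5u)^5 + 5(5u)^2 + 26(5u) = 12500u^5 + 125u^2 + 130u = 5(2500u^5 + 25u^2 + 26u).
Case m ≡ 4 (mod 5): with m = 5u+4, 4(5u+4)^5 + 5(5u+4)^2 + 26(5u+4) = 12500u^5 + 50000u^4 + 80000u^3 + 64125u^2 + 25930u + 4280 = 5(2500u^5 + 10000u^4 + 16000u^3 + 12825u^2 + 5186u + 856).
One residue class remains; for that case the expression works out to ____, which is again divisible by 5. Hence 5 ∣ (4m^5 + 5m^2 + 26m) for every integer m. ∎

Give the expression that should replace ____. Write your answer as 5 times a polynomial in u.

Only m ≡ 1 (mod 5) is unaccounted for. Put m = 5u+1:
4(5u+1)^5 + 5(5u+1)^2 + 26(5u+1) expands to 12500u^5 + 12500u^4 + 5000u^3 + 1125u^2 + 280u + 35,
and factoring out 5 leaves 5(2500u^5 + 2500u^4 + 1000u^3 + 225u^2 + 56u + 7).

5(2500u^5 + 2500u^4 + 1000u^3 + 225u^2 + 56u + 7)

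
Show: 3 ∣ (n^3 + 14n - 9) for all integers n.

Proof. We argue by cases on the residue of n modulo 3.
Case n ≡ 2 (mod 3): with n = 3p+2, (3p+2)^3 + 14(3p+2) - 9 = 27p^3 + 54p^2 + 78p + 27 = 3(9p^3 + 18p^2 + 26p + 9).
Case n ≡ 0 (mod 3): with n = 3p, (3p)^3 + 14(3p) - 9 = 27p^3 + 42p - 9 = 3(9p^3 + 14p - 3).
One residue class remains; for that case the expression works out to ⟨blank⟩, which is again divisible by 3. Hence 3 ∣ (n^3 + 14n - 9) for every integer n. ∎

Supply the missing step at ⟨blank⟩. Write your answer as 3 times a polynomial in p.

3(9p^3 + 9p^2 + 17p + 2)

The residues treated are {2, 0}, so the missing case is n ≡ 1 (mod 3); write n = 3p+1.
Then (3p+1)^3 + 14(3p+1) - 9 = 27p^3 + 27p^2 + 51p + 6 = 3(9p^3 + 9p^2 + 17p + 2).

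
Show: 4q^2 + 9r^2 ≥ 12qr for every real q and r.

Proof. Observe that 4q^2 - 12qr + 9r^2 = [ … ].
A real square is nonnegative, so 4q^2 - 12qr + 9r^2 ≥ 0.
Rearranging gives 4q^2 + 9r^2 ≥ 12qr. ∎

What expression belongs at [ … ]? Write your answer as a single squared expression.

The leading and trailing coefficients are 2^2 and 3^2, and 12 = 2·2·3, so the trinomial is (2q - 3r)^2.
Hence 4q^2 - 12qr + 9r^2 ≥ 0.

(2q - 3r)^2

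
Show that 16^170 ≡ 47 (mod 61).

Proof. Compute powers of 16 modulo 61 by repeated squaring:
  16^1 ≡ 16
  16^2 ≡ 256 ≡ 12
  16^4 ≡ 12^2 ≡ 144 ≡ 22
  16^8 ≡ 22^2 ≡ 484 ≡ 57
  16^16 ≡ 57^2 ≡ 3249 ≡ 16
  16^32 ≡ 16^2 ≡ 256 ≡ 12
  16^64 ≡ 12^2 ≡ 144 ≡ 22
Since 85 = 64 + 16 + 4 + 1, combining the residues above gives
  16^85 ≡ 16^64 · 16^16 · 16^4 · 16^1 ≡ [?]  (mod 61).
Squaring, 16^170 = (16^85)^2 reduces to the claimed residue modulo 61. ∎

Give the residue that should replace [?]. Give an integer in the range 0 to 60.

13

16^64 · 16^16 · 16^4 · 16^1 ≡ 22 · 16 · 22 · 16 = 123904.
123904 mod 61 = 13, so 16^85 ≡ 13 (mod 61).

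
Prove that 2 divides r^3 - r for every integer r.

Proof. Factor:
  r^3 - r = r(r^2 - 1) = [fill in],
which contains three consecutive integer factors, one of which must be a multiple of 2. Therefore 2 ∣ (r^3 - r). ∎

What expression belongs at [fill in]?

(r - 1)r(r + 1)

r(r^2 - 1) = r(r - 1)(r + 1) = (r - 1)r(r + 1).
These three factors are consecutive integers, so their product is divisible by 2.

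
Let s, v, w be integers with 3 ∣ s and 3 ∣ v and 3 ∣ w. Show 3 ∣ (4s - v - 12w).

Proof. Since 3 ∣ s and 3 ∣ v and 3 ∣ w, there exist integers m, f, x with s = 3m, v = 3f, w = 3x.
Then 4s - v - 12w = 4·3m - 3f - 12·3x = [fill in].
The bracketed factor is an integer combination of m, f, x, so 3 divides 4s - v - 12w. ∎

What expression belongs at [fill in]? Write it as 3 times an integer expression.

3(-f + 4m - 12x)

Pull the common 3 out of every term: 4·3m - 3f - 12·3x = 3(-f + 4m - 12x).
-f + 4m - 12x is an integer, which exhibits the divisibility.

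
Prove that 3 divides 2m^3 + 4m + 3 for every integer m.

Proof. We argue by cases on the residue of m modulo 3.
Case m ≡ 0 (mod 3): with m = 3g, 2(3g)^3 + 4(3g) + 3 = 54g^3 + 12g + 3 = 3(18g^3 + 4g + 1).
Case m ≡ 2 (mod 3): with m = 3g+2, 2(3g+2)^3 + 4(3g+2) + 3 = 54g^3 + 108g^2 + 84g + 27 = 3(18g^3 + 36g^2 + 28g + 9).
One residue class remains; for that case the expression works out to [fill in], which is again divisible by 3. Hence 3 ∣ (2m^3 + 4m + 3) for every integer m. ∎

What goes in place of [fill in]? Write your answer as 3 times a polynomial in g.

The residues treated are {0, 2}, so the missing case is m ≡ 1 (mod 3); write m = 3g+1.
Then 2(3g+1)^3 + 4(3g+1) + 3 = 54g^3 + 54g^2 + 30g + 9 = 3(18g^3 + 18g^2 + 10g + 3).

3(18g^3 + 18g^2 + 10g + 3)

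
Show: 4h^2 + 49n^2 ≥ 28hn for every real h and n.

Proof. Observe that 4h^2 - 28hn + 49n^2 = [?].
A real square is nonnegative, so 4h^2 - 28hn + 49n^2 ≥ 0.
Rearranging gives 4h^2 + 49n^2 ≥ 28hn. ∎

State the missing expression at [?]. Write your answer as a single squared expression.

(2h - 7n)^2

The leading and trailing coefficients are 2^2 and 7^2, and 28 = 2·2·7, so the trinomial is (2h - 7n)^2.
Hence 4h^2 - 28hn + 49n^2 ≥ 0.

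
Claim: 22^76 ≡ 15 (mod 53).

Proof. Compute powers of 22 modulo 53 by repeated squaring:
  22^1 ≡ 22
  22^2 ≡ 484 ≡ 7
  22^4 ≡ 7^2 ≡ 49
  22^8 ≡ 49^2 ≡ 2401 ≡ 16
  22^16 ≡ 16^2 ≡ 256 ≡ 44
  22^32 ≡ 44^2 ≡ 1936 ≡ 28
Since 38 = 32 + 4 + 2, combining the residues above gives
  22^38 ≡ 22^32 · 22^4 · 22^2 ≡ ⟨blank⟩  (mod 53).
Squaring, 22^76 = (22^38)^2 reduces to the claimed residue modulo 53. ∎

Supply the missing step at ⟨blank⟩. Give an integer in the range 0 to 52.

22^32 · 22^4 · 22^2 ≡ 28 · 49 · 7 = 9604.
9604 mod 53 = 11, so 22^38 ≡ 11 (mod 53).

11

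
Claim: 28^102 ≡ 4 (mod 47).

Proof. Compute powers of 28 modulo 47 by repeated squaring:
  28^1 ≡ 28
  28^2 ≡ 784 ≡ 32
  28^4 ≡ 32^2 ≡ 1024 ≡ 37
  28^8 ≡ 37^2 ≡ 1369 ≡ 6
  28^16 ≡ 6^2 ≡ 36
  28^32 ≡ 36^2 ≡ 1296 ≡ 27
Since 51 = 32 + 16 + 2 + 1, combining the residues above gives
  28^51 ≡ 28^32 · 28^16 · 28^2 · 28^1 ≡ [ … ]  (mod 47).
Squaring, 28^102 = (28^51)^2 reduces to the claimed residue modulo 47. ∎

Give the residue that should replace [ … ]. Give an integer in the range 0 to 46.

2

28^32 · 28^16 · 28^2 · 28^1 ≡ 27 · 36 · 32 · 28 = 870912.
870912 mod 47 = 2, so 28^51 ≡ 2 (mod 47).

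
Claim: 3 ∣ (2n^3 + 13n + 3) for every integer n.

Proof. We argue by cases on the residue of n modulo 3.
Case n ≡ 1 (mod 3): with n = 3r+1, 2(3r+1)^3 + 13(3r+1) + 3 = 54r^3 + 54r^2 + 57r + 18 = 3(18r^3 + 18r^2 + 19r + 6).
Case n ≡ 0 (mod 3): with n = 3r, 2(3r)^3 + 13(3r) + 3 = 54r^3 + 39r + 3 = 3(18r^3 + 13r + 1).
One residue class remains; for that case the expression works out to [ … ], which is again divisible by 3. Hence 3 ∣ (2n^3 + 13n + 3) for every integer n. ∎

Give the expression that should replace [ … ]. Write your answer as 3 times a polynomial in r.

3(18r^3 + 36r^2 + 37r + 15)

The residues treated are {1, 0}, so the missing case is n ≡ 2 (mod 3); write n = 3r+2.
Then 2(3r+2)^3 + 13(3r+2) + 3 = 54r^3 + 108r^2 + 111r + 45 = 3(18r^3 + 36r^2 + 37r + 15).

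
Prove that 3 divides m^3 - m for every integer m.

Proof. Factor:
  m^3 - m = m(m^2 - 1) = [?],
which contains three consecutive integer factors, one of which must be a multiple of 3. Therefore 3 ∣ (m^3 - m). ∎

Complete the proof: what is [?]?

(m - 1)m(m + 1)

m(m^2 - 1) = m(m - 1)(m + 1) = (m - 1)m(m + 1).
These three factors are consecutive integers, so their product is divisible by 3.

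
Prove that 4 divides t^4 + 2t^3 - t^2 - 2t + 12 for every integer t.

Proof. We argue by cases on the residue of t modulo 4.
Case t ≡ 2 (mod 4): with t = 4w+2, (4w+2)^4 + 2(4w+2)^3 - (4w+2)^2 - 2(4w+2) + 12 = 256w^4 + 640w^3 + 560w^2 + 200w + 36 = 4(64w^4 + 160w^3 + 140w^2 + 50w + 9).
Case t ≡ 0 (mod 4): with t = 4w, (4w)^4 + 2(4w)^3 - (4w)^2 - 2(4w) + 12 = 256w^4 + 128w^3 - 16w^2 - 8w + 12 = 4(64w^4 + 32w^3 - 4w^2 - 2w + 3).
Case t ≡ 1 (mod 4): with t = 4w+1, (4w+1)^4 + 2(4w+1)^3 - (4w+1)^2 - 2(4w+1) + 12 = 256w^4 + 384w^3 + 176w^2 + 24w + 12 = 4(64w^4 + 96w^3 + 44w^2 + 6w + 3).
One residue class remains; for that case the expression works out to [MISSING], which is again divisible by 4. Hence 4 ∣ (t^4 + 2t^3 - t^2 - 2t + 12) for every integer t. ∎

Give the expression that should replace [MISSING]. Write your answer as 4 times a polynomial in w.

Only t ≡ 3 (mod 4) is unaccounted for. Put t = 4w+3:
(4w+3)^4 + 2(4w+3)^3 - (4w+3)^2 - 2(4w+3) + 12 expands to 256w^4 + 896w^3 + 1136w^2 + 616w + 132,
and factoring out 4 leaves 4(64w^4 + 224w^3 + 284w^2 + 154w + 33).

4(64w^4 + 224w^3 + 284w^2 + 154w + 33)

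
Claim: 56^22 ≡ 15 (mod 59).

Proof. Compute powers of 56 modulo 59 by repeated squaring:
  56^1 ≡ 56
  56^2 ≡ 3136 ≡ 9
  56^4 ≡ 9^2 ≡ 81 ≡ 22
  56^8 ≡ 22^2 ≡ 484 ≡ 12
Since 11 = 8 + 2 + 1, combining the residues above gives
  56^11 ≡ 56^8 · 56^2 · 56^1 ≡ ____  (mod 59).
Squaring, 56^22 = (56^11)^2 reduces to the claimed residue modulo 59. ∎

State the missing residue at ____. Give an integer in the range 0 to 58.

30

Multiply the listed residues: 12 · 9 · 56 = 108 → 6048.
Reducing modulo 59: 6048 = 102·59 + 30, so 56^11 ≡ 30.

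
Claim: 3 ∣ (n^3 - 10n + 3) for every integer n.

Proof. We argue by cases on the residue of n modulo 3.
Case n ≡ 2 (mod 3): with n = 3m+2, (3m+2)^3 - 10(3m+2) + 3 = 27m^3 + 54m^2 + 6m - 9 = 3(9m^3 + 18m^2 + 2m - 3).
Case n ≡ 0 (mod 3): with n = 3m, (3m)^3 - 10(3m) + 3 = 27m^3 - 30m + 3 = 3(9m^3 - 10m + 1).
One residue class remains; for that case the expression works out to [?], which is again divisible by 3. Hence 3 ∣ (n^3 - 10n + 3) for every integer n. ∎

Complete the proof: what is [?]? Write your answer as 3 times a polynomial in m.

The residues treated are {2, 0}, so the missing case is n ≡ 1 (mod 3); write n = 3m+1.
Then (3m+1)^3 - 10(3m+1) + 3 = 27m^3 + 27m^2 - 21m - 6 = 3(9m^3 + 9m^2 - 7m - 2).

3(9m^3 + 9m^2 - 7m - 2)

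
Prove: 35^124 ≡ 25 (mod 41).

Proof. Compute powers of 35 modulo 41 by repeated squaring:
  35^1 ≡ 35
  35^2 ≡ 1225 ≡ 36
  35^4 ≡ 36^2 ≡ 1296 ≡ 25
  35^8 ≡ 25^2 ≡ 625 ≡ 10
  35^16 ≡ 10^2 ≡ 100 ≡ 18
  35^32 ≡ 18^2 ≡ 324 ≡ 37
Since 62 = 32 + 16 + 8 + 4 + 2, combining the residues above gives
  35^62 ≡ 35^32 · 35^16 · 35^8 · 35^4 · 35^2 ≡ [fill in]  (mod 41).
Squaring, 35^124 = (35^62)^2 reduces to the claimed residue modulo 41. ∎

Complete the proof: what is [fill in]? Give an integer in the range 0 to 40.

5

Multiply the listed residues: 37 · 18 · 10 · 25 · 36 = 666 → 6660 → 166500 → 5994000.
Reducing modulo 41: 5994000 = 146195·41 + 5, so 35^62 ≡ 5.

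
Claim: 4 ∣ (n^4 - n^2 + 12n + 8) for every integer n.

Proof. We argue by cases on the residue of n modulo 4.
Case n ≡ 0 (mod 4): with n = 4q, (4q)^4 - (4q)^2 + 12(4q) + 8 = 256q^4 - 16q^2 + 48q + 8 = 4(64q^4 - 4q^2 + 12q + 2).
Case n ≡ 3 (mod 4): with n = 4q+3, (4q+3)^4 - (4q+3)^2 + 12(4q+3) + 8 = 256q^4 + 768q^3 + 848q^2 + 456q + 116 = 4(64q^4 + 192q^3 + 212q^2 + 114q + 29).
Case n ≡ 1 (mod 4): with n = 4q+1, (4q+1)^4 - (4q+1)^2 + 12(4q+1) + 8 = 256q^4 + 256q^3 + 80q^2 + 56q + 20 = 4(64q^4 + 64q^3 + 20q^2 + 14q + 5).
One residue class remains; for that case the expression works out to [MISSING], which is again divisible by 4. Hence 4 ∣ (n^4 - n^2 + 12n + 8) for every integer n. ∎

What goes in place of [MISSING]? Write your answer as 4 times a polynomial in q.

4(64q^4 + 128q^3 + 92q^2 + 40q + 11)

The residues treated are {0, 3, 1}, so the missing case is n ≡ 2 (mod 4); write n = 4q+2.
Then (4q+2)^4 - (4q+2)^2 + 12(4q+2) + 8 = 256q^4 + 512q^3 + 368q^2 + 160q + 44 = 4(64q^4 + 128q^3 + 92q^2 + 40q + 11).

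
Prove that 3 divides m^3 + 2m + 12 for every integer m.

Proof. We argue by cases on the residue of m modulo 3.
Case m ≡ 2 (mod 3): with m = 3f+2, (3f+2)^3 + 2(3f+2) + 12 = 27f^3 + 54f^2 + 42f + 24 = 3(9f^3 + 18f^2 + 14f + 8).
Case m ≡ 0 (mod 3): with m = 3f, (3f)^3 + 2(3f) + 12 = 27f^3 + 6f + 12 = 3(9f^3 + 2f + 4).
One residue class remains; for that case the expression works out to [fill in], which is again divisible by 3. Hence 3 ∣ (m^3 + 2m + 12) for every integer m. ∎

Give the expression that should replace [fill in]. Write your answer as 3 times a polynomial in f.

3(9f^3 + 9f^2 + 5f + 5)

The residues treated are {2, 0}, so the missing case is m ≡ 1 (mod 3); write m = 3f+1.
Then (3f+1)^3 + 2(3f+1) + 12 = 27f^3 + 27f^2 + 15f + 15 = 3(9f^3 + 9f^2 + 5f + 5).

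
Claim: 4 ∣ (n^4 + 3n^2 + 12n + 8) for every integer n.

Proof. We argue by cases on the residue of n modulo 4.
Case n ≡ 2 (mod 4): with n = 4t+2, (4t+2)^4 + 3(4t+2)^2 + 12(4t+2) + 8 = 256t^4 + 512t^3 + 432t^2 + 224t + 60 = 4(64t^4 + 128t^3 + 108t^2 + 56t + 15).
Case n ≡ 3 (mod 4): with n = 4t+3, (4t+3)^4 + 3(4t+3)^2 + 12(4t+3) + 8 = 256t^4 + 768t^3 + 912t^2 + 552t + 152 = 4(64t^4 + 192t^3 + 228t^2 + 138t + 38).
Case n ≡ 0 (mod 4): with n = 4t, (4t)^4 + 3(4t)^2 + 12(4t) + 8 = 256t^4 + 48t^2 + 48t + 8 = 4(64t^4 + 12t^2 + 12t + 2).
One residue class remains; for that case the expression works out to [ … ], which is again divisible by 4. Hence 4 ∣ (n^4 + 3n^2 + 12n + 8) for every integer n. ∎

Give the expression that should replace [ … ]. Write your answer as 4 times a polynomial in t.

4(64t^4 + 64t^3 + 36t^2 + 22t + 6)

The residues treated are {2, 3, 0}, so the missing case is n ≡ 1 (mod 4); write n = 4t+1.
Then (4t+1)^4 + 3(4t+1)^2 + 12(4t+1) + 8 = 256t^4 + 256t^3 + 144t^2 + 88t + 24 = 4(64t^4 + 64t^3 + 36t^2 + 22t + 6).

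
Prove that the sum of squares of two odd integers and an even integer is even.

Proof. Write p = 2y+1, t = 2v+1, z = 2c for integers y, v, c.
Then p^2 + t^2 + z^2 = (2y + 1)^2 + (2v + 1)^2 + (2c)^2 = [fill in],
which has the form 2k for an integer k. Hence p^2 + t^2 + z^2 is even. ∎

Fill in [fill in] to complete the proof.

(2y + 1)^2 + (2v + 1)^2 + (2c)^2 = 4c^2 + 4v^2 + 4v + 4y^2 + 4y + 2
= 2(2c^2 + 2v^2 + 2v + 2y^2 + 2y + 1).
Since 2c^2 + 2v^2 + 2v + 2y^2 + 2y + 1 is an integer, the sum of squares is of the form 2k for an integer k.

2(2c^2 + 2v^2 + 2v + 2y^2 + 2y + 1)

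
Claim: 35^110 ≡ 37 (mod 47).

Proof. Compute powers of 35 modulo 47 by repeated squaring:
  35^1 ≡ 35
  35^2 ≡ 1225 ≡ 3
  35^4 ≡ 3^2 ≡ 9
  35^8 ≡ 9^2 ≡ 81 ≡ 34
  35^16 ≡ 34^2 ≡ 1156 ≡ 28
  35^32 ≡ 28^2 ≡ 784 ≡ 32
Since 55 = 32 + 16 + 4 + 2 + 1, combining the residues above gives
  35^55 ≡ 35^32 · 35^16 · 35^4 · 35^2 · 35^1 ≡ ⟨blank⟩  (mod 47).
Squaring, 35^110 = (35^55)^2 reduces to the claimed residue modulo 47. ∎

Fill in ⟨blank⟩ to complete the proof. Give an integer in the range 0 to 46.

Multiply the listed residues: 32 · 28 · 9 · 3 · 35 = 896 → 8064 → 24192 → 846720.
Reducing modulo 47: 846720 = 18015·47 + 15, so 35^55 ≡ 15.

15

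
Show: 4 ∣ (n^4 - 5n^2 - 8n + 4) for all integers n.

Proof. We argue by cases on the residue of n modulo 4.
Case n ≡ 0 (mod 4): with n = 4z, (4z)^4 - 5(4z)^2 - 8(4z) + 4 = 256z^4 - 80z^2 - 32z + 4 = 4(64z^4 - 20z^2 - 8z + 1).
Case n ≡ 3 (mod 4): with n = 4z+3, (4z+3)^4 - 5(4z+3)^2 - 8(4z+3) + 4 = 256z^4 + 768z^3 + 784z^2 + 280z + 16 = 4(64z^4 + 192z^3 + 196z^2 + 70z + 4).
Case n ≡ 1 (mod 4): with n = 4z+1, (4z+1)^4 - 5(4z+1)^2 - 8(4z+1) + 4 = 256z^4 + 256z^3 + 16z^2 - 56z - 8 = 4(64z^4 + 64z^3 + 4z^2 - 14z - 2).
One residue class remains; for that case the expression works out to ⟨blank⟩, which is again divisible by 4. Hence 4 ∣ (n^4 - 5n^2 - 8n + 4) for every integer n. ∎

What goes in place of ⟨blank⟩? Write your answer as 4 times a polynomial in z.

Only n ≡ 2 (mod 4) is unaccounted for. Put n = 4z+2:
(4z+2)^4 - 5(4z+2)^2 - 8(4z+2) + 4 expands to 256z^4 + 512z^3 + 304z^2 + 16z - 16,
and factoring out 4 leaves 4(64z^4 + 128z^3 + 76z^2 + 4z - 4).

4(64z^4 + 128z^3 + 76z^2 + 4z - 4)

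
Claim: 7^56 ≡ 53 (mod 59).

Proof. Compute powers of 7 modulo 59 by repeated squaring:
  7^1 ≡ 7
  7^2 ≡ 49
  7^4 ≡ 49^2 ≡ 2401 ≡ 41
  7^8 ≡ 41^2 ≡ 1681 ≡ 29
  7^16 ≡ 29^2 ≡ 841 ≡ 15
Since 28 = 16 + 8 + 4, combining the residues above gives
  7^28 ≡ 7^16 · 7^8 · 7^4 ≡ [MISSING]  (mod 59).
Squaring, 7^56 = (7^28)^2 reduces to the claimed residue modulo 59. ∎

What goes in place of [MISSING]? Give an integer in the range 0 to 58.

Multiply the listed residues: 15 · 29 · 41 = 435 → 17835.
Reducing modulo 59: 17835 = 302·59 + 17, so 7^28 ≡ 17.

17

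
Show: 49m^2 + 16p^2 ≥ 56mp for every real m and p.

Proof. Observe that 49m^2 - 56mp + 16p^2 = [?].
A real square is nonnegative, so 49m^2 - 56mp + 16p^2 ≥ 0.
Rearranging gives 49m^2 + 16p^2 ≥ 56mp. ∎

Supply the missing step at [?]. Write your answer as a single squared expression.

(7m - 4p)^2

The leading and trailing coefficients are 7^2 and 4^2, and 56 = 2·7·4, so the trinomial is (7m - 4p)^2.
Hence 49m^2 - 56mp + 16p^2 ≥ 0.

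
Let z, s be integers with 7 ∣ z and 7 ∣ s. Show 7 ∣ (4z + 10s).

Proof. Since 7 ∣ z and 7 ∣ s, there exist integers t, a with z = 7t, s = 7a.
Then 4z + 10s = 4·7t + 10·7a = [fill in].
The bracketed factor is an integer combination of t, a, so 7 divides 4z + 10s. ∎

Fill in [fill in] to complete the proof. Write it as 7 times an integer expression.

Pull the common 7 out of every term: 4·7t + 10·7a = 7(10a + 4t).
10a + 4t is an integer, which exhibits the divisibility.

7(10a + 4t)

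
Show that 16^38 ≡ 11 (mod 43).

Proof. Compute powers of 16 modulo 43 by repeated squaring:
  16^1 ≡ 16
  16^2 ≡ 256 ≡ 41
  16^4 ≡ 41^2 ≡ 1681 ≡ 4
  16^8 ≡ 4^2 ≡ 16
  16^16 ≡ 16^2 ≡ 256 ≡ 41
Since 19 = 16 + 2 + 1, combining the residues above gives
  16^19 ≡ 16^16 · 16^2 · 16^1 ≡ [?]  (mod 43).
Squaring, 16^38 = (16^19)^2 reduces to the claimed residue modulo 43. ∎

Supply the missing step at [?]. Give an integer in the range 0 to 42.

21

16^16 · 16^2 · 16^1 ≡ 41 · 41 · 16 = 26896.
26896 mod 43 = 21, so 16^19 ≡ 21 (mod 43).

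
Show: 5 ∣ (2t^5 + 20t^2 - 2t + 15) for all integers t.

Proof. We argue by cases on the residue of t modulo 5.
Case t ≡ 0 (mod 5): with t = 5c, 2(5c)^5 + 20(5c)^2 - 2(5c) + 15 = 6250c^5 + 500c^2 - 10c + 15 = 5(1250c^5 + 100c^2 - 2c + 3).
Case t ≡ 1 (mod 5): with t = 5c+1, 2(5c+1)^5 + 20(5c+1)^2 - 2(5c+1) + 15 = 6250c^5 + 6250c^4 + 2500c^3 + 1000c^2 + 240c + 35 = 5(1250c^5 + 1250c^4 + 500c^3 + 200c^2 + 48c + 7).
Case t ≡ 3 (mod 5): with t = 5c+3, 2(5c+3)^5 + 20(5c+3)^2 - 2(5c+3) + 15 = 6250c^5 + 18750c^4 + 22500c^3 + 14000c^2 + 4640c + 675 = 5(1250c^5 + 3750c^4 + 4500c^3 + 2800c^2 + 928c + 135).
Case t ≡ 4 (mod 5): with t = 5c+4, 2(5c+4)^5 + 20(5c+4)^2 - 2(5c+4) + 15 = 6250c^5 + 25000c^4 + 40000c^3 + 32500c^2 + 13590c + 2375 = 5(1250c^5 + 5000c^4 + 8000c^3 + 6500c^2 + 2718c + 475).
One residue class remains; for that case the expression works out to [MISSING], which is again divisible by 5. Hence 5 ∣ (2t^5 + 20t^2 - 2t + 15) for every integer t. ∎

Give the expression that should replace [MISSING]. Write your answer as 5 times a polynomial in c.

Only t ≡ 2 (mod 5) is unaccounted for. Put t = 5c+2:
2(5c+2)^5 + 20(5c+2)^2 - 2(5c+2) + 15 expands to 6250c^5 + 12500c^4 + 10000c^3 + 4500c^2 + 1190c + 155,
and factoring out 5 leaves 5(1250c^5 + 2500c^4 + 2000c^3 + 900c^2 + 238c + 31).

5(1250c^5 + 2500c^4 + 2000c^3 + 900c^2 + 238c + 31)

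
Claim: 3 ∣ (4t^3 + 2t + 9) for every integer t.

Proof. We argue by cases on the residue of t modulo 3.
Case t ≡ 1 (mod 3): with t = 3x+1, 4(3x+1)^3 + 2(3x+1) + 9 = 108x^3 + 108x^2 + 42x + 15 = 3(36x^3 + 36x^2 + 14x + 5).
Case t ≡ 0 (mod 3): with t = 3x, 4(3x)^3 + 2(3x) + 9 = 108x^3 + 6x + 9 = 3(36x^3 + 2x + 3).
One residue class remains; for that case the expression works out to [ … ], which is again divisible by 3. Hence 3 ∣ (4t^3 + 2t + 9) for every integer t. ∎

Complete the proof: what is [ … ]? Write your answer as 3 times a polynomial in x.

Only t ≡ 2 (mod 3) is unaccounted for. Put t = 3x+2:
4(3x+2)^3 + 2(3x+2) + 9 expands to 108x^3 + 216x^2 + 150x + 45,
and factoring out 3 leaves 3(36x^3 + 72x^2 + 50x + 15).

3(36x^3 + 72x^2 + 50x + 15)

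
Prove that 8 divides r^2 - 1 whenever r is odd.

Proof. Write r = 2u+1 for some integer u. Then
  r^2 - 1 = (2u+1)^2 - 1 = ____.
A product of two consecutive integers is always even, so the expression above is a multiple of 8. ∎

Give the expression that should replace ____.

(2u+1)^2 - 1 = 4u^2 + 4u + 1 - 1 = 4u^2 + 4u = 4u(u+1).
Since u and u+1 are consecutive, u(u+1) is even, and 4·(even) is a multiple of 8.

4u(u + 1)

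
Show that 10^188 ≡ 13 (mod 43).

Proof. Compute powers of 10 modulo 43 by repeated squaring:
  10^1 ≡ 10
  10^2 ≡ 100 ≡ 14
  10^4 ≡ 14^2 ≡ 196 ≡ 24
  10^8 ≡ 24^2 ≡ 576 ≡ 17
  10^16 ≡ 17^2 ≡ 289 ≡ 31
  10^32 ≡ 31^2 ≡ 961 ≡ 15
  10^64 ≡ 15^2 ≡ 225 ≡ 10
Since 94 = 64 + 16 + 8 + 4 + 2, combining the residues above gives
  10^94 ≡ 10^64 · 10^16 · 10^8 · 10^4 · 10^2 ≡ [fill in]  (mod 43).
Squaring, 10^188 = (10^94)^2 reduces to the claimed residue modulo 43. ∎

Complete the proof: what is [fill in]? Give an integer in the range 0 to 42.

10^64 · 10^16 · 10^8 · 10^4 · 10^2 ≡ 10 · 31 · 17 · 24 · 14 = 1770720.
1770720 mod 43 = 23, so 10^94 ≡ 23 (mod 43).

23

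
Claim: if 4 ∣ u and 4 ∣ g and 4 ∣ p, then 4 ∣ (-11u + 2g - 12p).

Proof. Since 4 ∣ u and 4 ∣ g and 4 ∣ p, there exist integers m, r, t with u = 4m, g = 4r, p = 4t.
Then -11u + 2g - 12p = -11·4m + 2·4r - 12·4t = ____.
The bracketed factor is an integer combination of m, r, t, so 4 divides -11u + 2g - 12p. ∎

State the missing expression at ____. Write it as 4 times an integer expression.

Pull the common 4 out of every term: -11·4m + 2·4r - 12·4t = 4(-11m + 2r - 12t).
-11m + 2r - 12t is an integer, which exhibits the divisibility.

4(-11m + 2r - 12t)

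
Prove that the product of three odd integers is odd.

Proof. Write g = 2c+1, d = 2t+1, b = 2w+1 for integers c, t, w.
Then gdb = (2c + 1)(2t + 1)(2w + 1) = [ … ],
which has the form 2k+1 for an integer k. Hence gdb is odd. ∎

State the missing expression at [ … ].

Expanding: (2c + 1)(2t + 1)(2w + 1) = 8ctw + 4ct + 4cw + 2c + 4tw + 2t + 2w + 1.
Every term except the constant is even, so this is 2(4ctw + 2ct + 2cw + c + 2tw + t + w) + 1,
and 4ctw + 2ct + 2cw + c + 2tw + t + w ∈ ℤ gives the required form.

2(4ctw + 2ct + 2cw + c + 2tw + t + w) + 1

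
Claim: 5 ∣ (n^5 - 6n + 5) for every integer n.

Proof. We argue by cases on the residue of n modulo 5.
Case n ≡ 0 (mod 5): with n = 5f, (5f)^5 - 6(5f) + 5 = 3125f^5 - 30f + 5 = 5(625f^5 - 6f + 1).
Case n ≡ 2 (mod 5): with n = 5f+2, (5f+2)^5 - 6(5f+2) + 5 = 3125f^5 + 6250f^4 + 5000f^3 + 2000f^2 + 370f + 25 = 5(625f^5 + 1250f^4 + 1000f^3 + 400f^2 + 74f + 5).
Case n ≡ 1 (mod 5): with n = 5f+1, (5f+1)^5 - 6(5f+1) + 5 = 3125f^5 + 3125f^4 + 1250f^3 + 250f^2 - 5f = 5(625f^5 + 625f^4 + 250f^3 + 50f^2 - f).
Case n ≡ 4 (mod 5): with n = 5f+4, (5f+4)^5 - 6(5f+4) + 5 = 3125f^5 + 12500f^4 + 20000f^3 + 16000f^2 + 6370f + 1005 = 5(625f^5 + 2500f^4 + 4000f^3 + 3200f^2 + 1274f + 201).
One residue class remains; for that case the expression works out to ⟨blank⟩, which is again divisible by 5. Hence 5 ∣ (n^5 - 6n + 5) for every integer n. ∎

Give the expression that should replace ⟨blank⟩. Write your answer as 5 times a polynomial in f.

Only n ≡ 3 (mod 5) is unaccounted for. Put n = 5f+3:
(5f+3)^5 - 6(5f+3) + 5 expands to 3125f^5 + 9375f^4 + 11250f^3 + 6750f^2 + 1995f + 230,
and factoring out 5 leaves 5(625f^5 + 1875f^4 + 2250f^3 + 1350f^2 + 399f + 46).

5(625f^5 + 1875f^4 + 2250f^3 + 1350f^2 + 399f + 46)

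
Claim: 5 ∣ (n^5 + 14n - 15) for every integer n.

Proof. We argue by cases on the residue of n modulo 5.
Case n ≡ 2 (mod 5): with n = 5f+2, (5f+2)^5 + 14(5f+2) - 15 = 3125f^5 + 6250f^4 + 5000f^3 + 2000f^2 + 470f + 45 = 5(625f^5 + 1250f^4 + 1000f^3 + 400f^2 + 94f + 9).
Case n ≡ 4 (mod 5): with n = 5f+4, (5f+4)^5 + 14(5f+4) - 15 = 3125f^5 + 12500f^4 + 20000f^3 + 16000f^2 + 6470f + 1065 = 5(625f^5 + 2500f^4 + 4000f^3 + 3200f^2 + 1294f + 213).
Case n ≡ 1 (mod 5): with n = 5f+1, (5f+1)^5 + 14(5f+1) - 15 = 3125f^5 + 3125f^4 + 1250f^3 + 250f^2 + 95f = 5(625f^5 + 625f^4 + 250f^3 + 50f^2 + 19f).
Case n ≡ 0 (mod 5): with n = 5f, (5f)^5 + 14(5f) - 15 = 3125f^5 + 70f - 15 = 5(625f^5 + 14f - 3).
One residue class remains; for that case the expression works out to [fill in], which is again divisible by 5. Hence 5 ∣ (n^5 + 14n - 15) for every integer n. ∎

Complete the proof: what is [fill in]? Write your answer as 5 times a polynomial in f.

Only n ≡ 3 (mod 5) is unaccounted for. Put n = 5f+3:
(5f+3)^5 + 14(5f+3) - 15 expands to 3125f^5 + 9375f^4 + 11250f^3 + 6750f^2 + 2095f + 270,
and factoring out 5 leaves 5(625f^5 + 1875f^4 + 2250f^3 + 1350f^2 + 419f + 54).

5(625f^5 + 1875f^4 + 2250f^3 + 1350f^2 + 419f + 54)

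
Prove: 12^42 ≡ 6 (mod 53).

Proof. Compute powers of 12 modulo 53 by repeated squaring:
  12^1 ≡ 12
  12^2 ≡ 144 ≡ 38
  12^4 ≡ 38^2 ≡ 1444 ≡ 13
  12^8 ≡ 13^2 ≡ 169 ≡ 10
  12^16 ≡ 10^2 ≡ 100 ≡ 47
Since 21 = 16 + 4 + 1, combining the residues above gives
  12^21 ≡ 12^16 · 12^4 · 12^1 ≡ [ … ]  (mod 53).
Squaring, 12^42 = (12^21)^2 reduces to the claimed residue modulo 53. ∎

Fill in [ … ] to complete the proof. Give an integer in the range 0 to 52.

Multiply the listed residues: 47 · 13 · 12 = 611 → 7332.
Reducing modulo 53: 7332 = 138·53 + 18, so 12^21 ≡ 18.

18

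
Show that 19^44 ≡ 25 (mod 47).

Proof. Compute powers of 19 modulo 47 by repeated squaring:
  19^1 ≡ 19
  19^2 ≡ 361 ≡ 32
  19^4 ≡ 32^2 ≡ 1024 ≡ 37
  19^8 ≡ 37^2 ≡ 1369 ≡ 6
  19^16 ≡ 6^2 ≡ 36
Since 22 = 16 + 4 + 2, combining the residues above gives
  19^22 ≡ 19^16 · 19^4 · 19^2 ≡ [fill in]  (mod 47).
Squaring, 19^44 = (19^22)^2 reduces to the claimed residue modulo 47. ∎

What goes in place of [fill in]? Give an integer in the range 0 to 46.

42

19^16 · 19^4 · 19^2 ≡ 36 · 37 · 32 = 42624.
42624 mod 47 = 42, so 19^22 ≡ 42 (mod 47).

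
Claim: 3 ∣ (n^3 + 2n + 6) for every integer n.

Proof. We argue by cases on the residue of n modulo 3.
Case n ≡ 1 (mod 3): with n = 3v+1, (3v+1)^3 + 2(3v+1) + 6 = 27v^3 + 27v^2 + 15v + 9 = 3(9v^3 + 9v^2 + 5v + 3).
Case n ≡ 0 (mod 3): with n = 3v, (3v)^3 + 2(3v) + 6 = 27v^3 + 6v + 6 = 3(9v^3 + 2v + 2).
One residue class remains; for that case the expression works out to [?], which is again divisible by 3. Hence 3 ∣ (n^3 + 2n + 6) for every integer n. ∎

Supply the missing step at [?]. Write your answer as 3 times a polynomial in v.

3(9v^3 + 18v^2 + 14v + 6)

Only n ≡ 2 (mod 3) is unaccounted for. Put n = 3v+2:
(3v+2)^3 + 2(3v+2) + 6 expands to 27v^3 + 54v^2 + 42v + 18,
and factoring out 3 leaves 3(9v^3 + 18v^2 + 14v + 6).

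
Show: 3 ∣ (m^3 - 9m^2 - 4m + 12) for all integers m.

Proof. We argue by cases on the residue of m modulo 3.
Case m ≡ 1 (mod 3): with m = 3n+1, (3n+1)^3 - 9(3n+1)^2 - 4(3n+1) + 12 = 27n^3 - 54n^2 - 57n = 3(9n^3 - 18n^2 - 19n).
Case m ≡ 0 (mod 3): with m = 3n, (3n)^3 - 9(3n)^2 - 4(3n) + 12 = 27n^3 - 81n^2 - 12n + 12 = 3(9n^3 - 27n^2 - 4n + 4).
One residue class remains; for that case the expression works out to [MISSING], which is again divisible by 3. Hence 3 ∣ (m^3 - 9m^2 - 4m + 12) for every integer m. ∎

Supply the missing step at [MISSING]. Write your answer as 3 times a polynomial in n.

3(9n^3 - 9n^2 - 28n - 8)

The residues treated are {1, 0}, so the missing case is m ≡ 2 (mod 3); write m = 3n+2.
Then (3n+2)^3 - 9(3n+2)^2 - 4(3n+2) + 12 = 27n^3 - 27n^2 - 84n - 24 = 3(9n^3 - 9n^2 - 28n - 8).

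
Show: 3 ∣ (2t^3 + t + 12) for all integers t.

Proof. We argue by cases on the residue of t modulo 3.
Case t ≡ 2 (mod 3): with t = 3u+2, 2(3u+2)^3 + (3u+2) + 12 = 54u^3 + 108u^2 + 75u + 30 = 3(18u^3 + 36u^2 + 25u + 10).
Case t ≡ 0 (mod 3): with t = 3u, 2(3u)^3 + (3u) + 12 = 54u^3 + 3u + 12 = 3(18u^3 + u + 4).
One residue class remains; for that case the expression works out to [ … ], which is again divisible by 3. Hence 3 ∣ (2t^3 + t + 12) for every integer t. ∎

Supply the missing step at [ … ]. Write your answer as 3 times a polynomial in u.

3(18u^3 + 18u^2 + 7u + 5)

The residues treated are {2, 0}, so the missing case is t ≡ 1 (mod 3); write t = 3u+1.
Then 2(3u+1)^3 + (3u+1) + 12 = 54u^3 + 54u^2 + 21u + 15 = 3(18u^3 + 18u^2 + 7u + 5).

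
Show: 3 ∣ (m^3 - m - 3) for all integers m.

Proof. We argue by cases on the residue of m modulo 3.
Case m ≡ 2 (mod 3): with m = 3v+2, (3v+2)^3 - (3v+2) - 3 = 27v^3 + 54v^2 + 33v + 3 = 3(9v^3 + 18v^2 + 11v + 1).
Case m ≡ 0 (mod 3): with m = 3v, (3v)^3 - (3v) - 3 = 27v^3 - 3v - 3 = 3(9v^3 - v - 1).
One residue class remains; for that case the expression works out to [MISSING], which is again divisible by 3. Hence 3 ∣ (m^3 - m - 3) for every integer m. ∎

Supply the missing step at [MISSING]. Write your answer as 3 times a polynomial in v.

3(9v^3 + 9v^2 + 2v - 1)

Only m ≡ 1 (mod 3) is unaccounted for. Put m = 3v+1:
(3v+1)^3 - (3v+1) - 3 expands to 27v^3 + 27v^2 + 6v - 3,
and factoring out 3 leaves 3(9v^3 + 9v^2 + 2v - 1).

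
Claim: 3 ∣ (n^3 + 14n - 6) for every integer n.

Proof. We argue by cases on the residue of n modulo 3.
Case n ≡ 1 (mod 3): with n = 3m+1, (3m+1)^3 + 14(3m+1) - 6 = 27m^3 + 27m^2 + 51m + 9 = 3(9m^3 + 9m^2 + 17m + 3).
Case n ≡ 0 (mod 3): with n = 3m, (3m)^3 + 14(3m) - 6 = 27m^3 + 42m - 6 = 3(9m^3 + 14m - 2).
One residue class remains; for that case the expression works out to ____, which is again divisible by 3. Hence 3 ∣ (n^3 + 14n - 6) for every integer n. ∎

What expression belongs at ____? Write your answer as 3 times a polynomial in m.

The residues treated are {1, 0}, so the missing case is n ≡ 2 (mod 3); write n = 3m+2.
Then (3m+2)^3 + 14(3m+2) - 6 = 27m^3 + 54m^2 + 78m + 30 = 3(9m^3 + 18m^2 + 26m + 10).

3(9m^3 + 18m^2 + 26m + 10)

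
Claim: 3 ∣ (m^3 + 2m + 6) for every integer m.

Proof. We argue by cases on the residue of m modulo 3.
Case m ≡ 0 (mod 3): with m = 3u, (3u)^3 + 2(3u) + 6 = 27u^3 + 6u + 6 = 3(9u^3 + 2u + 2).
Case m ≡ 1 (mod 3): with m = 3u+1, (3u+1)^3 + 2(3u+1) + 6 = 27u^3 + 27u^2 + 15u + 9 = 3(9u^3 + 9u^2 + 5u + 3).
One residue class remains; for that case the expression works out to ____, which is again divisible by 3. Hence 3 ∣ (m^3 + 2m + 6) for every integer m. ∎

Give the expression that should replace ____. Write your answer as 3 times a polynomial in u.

3(9u^3 + 18u^2 + 14u + 6)

The residues treated are {0, 1}, so the missing case is m ≡ 2 (mod 3); write m = 3u+2.
Then (3u+2)^3 + 2(3u+2) + 6 = 27u^3 + 54u^2 + 42u + 18 = 3(9u^3 + 18u^2 + 14u + 6).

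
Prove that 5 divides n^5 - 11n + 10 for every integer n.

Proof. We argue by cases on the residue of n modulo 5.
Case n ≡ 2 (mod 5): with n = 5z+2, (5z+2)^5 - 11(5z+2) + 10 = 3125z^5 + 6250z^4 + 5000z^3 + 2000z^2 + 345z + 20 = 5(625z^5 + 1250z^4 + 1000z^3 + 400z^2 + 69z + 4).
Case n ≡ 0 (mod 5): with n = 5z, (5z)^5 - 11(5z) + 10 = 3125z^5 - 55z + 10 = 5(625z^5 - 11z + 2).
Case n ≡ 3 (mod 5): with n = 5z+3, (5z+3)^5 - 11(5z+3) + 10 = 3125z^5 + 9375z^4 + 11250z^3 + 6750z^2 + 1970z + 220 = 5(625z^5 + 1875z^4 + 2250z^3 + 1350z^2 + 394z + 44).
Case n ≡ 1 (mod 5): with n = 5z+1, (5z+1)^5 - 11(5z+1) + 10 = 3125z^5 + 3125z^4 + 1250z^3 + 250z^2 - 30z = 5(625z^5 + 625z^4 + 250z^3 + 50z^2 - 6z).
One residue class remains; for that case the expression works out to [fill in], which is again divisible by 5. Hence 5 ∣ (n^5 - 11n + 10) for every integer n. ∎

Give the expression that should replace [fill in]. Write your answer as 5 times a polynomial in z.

5(625z^5 + 2500z^4 + 4000z^3 + 3200z^2 + 1269z + 198)

Only n ≡ 4 (mod 5) is unaccounted for. Put n = 5z+4:
(5z+4)^5 - 11(5z+4) + 10 expands to 3125z^5 + 12500z^4 + 20000z^3 + 16000z^2 + 6345z + 990,
and factoring out 5 leaves 5(625z^5 + 2500z^4 + 4000z^3 + 3200z^2 + 1269z + 198).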